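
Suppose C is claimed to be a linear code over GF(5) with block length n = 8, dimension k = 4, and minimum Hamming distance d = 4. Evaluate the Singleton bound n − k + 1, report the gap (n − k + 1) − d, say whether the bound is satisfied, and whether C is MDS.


Singleton RHS = n − k + 1 = 5, slack = 1, bound satisfied, not MDS.

Singleton bound: d ≤ n − k + 1.
Here n = 8, k = 4, so n − k + 1 = 5.
Given d = 4, check d ≤ 5: YES.
Slack = (n − k + 1) − d = 1.
The code is NOT MDS (slack = 1 > 0).
Description: the claimed parameters are [8, 4, 4]_5; such a code would be non-MDS.


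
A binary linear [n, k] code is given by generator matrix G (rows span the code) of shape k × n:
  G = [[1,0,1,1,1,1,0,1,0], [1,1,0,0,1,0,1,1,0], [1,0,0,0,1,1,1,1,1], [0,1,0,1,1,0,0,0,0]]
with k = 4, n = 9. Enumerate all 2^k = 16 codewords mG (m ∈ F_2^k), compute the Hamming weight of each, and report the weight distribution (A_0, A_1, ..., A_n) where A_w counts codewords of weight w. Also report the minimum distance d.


Weight distribution: A_0 = 1, A_3 = 2, A_4 = 5, A_5 = 4, A_6 = 2, A_7 = 2. Minimum distance d = 3.

Enumerate all 2^4 = 16 messages m ∈ F_2^4.
For each, compute codeword c = mG in F_2^9, then tally its weight.
  m = 0000 → c = 000000000, weight = 0.
  m = 1000 → c = 101111010, weight = 6.
  m = 0100 → c = 110010110, weight = 5.
  m = 1100 → c = 011101100, weight = 5.
  m = 0010 → c = 100011111, weight = 6.
  m = 1010 → c = 001100101, weight = 4.
  m = 0110 → c = 010001001, weight = 3.
  m = 1110 → c = 111110011, weight = 7.
  m = 0001 → c = 010110000, weight = 3.
  m = 1001 → c = 111001010, weight = 5.
  m = 0101 → c = 100100110, weight = 4.
  m = 1101 → c = 001011100, weight = 4.
  m = 0011 → c = 110101111, weight = 7.
  m = 1011 → c = 011010101, weight = 5.
  m = 0111 → c = 000111001, weight = 4.
  m = 1111 → c = 101000011, weight = 4.
Tally weights:
  weight 0: 1 codewords.
  weight 3: 2 codewords.
  weight 4: 5 codewords.
  weight 5: 4 codewords.
  weight 6: 2 codewords.
  weight 7: 2 codewords.
Minimum distance d = smallest w > 0 with A_w > 0 = 3.
Sanity: Σ A_w = 16 = 2^4 = 16 ✓.


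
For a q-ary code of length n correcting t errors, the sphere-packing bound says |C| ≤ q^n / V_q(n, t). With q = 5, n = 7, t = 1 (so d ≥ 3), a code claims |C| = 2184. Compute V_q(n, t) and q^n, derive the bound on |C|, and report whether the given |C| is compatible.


V_q(n, t) = 29, q^n = 78125, Hamming bound = 2693, |C| = 2184 ≤ bound (satisfied).

Step 1: Compute V_q(n, t) = Σ_{j=0}^1 C(n, j) (q−1)^j.
  j = 0: C(7,0)·(4)^0 = 1·1 = 1.
  j = 1: C(7,1)·(4)^1 = 7·4 = 28.
  V_q(n, t) = 1 + 28 = 29.
Step 2: q^n = 5^7 = 78125.
Step 3: Hamming bound ⌊q^n / V_q(n,t)⌋ = ⌊78125/29⌋ = 2693.
Step 4: Compare |C| = 2184 to 2693: satisfied.
The claimed |C| lies below the Hamming bound.


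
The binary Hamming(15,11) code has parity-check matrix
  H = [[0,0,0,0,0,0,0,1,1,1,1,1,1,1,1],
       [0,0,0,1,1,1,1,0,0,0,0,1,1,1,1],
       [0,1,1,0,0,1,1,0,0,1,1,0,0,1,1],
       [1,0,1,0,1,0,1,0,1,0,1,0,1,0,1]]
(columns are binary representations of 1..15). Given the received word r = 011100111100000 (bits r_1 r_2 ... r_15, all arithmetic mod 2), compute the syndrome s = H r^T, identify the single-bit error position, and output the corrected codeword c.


s = (1, 0, 0, 1)^T, error position = 9, corrected codeword c = 011100110100000

Compute s = H r^T mod 2 one row at a time:
  s_1 = 1 + 1 + 1 + 0 + 0 + 0 + 0 + 0 = 3 ≡ 1 (mod 2).
  s_2 = 1 + 0 + 0 + 1 + 0 + 0 + 0 + 0 = 2 ≡ 0 (mod 2).
  s_3 = 1 + 1 + 0 + 1 + 1 + 0 + 0 + 0 = 4 ≡ 0 (mod 2).
  s_4 = 0 + 1 + 0 + 1 + 1 + 0 + 0 + 0 = 3 ≡ 1 (mod 2).
s = (1, 0, 0, 1)^T — this equals column 9 of H (binary 1001), so error is at position 9.
Correct: flip bit 9 of r = 011100111100000 to get c = 011100110100000.


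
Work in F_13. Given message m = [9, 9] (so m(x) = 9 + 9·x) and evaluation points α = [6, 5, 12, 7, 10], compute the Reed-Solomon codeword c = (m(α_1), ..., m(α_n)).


c = [11, 2, 0, 7, 8]

Message polynomial: m(x) = 9 + 9·x (mod 13).
For each evaluation point α_i, compute m(α_i) mod 13:
  α_1 = 6: Horner steps 9 → 11, so m(6) = 11.
  α_2 = 5: Horner steps 9 → 2, so m(5) = 2.
  α_3 = 12: Horner steps 9 → 0, so m(12) = 0.
  α_4 = 7: Horner steps 9 → 7, so m(7) = 7.
  α_5 = 10: Horner steps 9 → 8, so m(10) = 8.
Codeword c = [11, 2, 0, 7, 8] ∈ F_13^5.


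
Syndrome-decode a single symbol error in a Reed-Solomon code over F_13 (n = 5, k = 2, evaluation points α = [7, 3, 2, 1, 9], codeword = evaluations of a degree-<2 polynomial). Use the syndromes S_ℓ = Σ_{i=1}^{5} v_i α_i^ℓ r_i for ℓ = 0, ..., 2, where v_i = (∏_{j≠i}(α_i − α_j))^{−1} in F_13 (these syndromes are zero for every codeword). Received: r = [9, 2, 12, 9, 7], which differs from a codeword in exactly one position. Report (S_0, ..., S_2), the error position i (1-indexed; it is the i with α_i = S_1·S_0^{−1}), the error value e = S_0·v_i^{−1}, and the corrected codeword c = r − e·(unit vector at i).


S = (3, 8, 4), error at position 1, error magnitude e = 8, c = [1, 2, 12, 9, 7].

Step 1: column multipliers v_i = (∏_{j≠i}(α_i − α_j))^{−1} mod 13.
  i = 1 (α = 7): (7−3)(7−2)(7−1)(7−9) = 4·5·6·(−2) = −240 ≡ 7, so v_1 = 7^{−1} = 2 (mod 13).
  i = 2 (α = 3): (3−7)(3−2)(3−1)(3−9) = (−4)·1·2·(−6) = 48 ≡ 9, so v_2 = 9^{−1} = 3 (mod 13).
  i = 3 (α = 2): (2−7)(2−3)(2−1)(2−9) = (−5)·(−1)·1·(−7) = −35 ≡ 4, so v_3 = 4^{−1} = 10 (mod 13).
  i = 4 (α = 1): (1−7)(1−3)(1−2)(1−9) = (−6)·(−2)·(−1)·(−8) = 96 ≡ 5, so v_4 = 5^{−1} = 8 (mod 13).
  i = 5 (α = 9): (9−7)(9−3)(9−2)(9−1) = 2·6·7·8 = 672 ≡ 9, so v_5 = 9^{−1} = 3 (mod 13).
  v = [2, 3, 10, 8, 3].
Step 2: syndromes of r = [9, 2, 12, 9, 7] (all sums mod 13).
  S_0 = Σ v_i r_i = 2·9 + 3·2 + 10·12 + 8·9 + 3·7 = 237 ≡ 3.
  S_1 = Σ v_i α_i r_i = 2·7·9 + 3·3·2 + 10·2·12 + 8·1·9 + 3·9·7 = 645 ≡ 8.
  α_i^2 mod 13 = [10, 9, 4, 1, 3].
  S_2 = Σ v_i α_i^2 r_i = 2·10·9 + 3·9·2 + 10·4·12 + 8·1·9 + 3·3·7 = 849 ≡ 4.
  S = (3, 8, 4) ≠ 0, so r is not a codeword (an error is present).
Step 3: locate the error. For a single error e at position i, S_ℓ = v_i·e·α_i^ℓ, so α_err = S_1/S_0.
  S_0^{−1} = 3^{−1} = 9 (mod 13), so α_err = 8·9 = 72 ≡ 7 = α_1. Error position i = 1.
  Consistency check: S_2/S_1 = 4·5 = 20 ≡ 7 = α_err ✓ (single-error assumption holds).
Step 4: error magnitude e = S_0/v_1 = S_0·∏_{j≠1}(α_1 − α_j) = 3·7 = 21 ≡ 8 (mod 13).
Step 5: correct position 1: c_1 = r_1 − e = 9 − 8 ≡ 1 (mod 13). Hence c = [1, 2, 12, 9, 7].
  Check: interpolating c through the α_i gives m(x) = 6 + 3·x (degree < 2) with m(α_i) = c_i for every i, so c is indeed a codeword.


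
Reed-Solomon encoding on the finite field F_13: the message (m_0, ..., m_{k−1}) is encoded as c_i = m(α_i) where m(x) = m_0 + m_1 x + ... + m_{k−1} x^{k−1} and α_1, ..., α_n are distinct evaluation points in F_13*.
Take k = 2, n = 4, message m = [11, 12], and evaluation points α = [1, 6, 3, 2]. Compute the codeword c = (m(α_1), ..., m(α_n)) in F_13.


c = [10, 5, 8, 9]

Message polynomial: m(x) = 11 + 12·x (mod 13).
For each evaluation point α_i, compute m(α_i) mod 13:
  α_1 = 1: Horner steps 12 → 10, so m(1) = 10.
  α_2 = 6: Horner steps 12 → 5, so m(6) = 5.
  α_3 = 3: Horner steps 12 → 8, so m(3) = 8.
  α_4 = 2: Horner steps 12 → 9, so m(2) = 9.
Codeword c = [10, 5, 8, 9] ∈ F_13^4.


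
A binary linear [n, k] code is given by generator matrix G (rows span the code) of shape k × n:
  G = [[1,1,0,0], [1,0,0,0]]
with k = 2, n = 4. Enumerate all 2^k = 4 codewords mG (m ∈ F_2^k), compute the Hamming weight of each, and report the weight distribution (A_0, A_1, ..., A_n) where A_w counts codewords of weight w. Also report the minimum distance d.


Weight distribution: A_0 = 1, A_1 = 2, A_2 = 1. Minimum distance d = 1.

Enumerate all 2^2 = 4 messages m ∈ F_2^2.
For each, compute codeword c = mG in F_2^4, then tally its weight.
  m = 00 → c = 0000, weight = 0.
  m = 10 → c = 1100, weight = 2.
  m = 01 → c = 1000, weight = 1.
  m = 11 → c = 0100, weight = 1.
Tally weights:
  weight 0: 1 codewords.
  weight 1: 2 codewords.
  weight 2: 1 codewords.
Minimum distance d = smallest w > 0 with A_w > 0 = 1.
Sanity: Σ A_w = 4 = 2^2 = 4 ✓.


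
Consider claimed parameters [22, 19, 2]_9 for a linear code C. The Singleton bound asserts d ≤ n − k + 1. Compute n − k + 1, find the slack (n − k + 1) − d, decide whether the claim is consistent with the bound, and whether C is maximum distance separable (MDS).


Singleton RHS = n − k + 1 = 4, slack = 2, bound satisfied, not MDS.

Singleton bound: d ≤ n − k + 1.
Here n = 22, k = 19, so n − k + 1 = 4.
Given d = 2, check d ≤ 4: YES.
Slack = (n − k + 1) − d = 2.
The code is NOT MDS (slack = 2 > 0).
Description: the claimed parameters are [22, 19, 2]_9; such a code would be non-MDS.


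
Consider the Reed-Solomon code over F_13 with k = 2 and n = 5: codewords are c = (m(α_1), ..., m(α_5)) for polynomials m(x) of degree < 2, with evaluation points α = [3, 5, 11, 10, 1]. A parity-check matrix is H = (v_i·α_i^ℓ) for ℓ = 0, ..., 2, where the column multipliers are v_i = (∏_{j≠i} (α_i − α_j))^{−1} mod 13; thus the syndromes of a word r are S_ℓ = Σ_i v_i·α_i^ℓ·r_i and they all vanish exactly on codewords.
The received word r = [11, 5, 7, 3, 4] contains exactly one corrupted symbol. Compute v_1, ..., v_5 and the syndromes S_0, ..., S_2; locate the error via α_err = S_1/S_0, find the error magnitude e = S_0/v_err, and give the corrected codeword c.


S = (6, 1, 11), error at position 3, error magnitude e = 7, c = [11, 5, 0, 3, 4].

Step 1: column multipliers v_i = (∏_{j≠i}(α_i − α_j))^{−1} mod 13.
  i = 1 (α = 3): (3−5)(3−11)(3−10)(3−1) = (−2)·(−8)·(−7)·2 = −224 ≡ 10, so v_1 = 10^{−1} = 4 (mod 13).
  i = 2 (α = 5): (5−3)(5−11)(5−10)(5−1) = 2·(−6)·(−5)·4 = 240 ≡ 6, so v_2 = 6^{−1} = 11 (mod 13).
  i = 3 (α = 11): (11−3)(11−5)(11−10)(11−1) = 8·6·1·10 = 480 ≡ 12, so v_3 = 12^{−1} = 12 (mod 13).
  i = 4 (α = 10): (10−3)(10−5)(10−11)(10−1) = 7·5·(−1)·9 = −315 ≡ 10, so v_4 = 10^{−1} = 4 (mod 13).
  i = 5 (α = 1): (1−3)(1−5)(1−11)(1−10) = (−2)·(−4)·(−10)·(−9) = 720 ≡ 5, so v_5 = 5^{−1} = 8 (mod 13).
  v = [4, 11, 12, 4, 8].
Step 2: syndromes of r = [11, 5, 7, 3, 4] (all sums mod 13).
  S_0 = Σ v_i r_i = 4·11 + 11·5 + 12·7 + 4·3 + 8·4 = 227 ≡ 6.
  S_1 = Σ v_i α_i r_i = 4·3·11 + 11·5·5 + 12·11·7 + 4·10·3 + 8·1·4 = 1483 ≡ 1.
  α_i^2 mod 13 = [9, 12, 4, 9, 1].
  S_2 = Σ v_i α_i^2 r_i = 4·9·11 + 11·12·5 + 12·4·7 + 4·9·3 + 8·1·4 = 1532 ≡ 11.
  S = (6, 1, 11) ≠ 0, so r is not a codeword (an error is present).
Step 3: locate the error. For a single error e at position i, S_ℓ = v_i·e·α_i^ℓ, so α_err = S_1/S_0.
  S_0^{−1} = 6^{−1} = 11 (mod 13), so α_err = 1·11 = 11 ≡ 11 = α_3. Error position i = 3.
  Consistency check: S_2/S_1 = 11·1 = 11 ≡ 11 = α_err ✓ (single-error assumption holds).
Step 4: error magnitude e = S_0/v_3 = S_0·∏_{j≠3}(α_3 − α_j) = 6·12 = 72 ≡ 7 (mod 13).
Step 5: correct position 3: c_3 = r_3 − e = 7 − 7 ≡ 0 (mod 13). Hence c = [11, 5, 0, 3, 4].
  Check: interpolating c through the α_i gives m(x) = 7 + 10·x (degree < 2) with m(α_i) = c_i for every i, so c is indeed a codeword.


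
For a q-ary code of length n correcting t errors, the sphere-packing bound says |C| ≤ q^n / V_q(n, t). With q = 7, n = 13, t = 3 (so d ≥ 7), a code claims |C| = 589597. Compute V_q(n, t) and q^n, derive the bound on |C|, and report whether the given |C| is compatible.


V_q(n, t) = 64663, q^n = 96889010407, Hamming bound = 1498368, |C| = 589597 ≤ bound (satisfied).

Step 1: Compute V_q(n, t) = Σ_{j=0}^3 C(n, j) (q−1)^j.
  j = 0: C(13,0)·(6)^0 = 1·1 = 1.
  j = 1: C(13,1)·(6)^1 = 13·6 = 78.
  j = 2: C(13,2)·(6)^2 = 78·36 = 2808.
  j = 3: C(13,3)·(6)^3 = 286·216 = 61776.
  V_q(n, t) = 1 + 78 + 2808 + 61776 = 64663.
Step 2: q^n = 7^13 = 96889010407.
Step 3: Hamming bound ⌊q^n / V_q(n,t)⌋ = ⌊96889010407/64663⌋ = 1498368.
Step 4: Compare |C| = 589597 to 1498368: satisfied.
The claimed |C| lies below the Hamming bound.


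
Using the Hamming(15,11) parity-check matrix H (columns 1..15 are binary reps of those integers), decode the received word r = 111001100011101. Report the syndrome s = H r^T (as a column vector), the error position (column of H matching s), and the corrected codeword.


s = (0, 1, 0, 0)^T, error position = 4, corrected codeword c = 111101100011101

Compute s = H r^T mod 2 one row at a time:
  s_1 = 0 + 0 + 0 + 1 + 1 + 1 + 0 + 1 = 4 ≡ 0 (mod 2).
  s_2 = 0 + 0 + 1 + 1 + 1 + 1 + 0 + 1 = 5 ≡ 1 (mod 2).
  s_3 = 1 + 1 + 1 + 1 + 0 + 1 + 0 + 1 = 6 ≡ 0 (mod 2).
  s_4 = 1 + 1 + 0 + 1 + 0 + 1 + 1 + 1 = 6 ≡ 0 (mod 2).
s = (0, 1, 0, 0)^T — this equals column 4 of H (binary 0100), so error is at position 4.
Correct: flip bit 4 of r = 111001100011101 to get c = 111101100011101.


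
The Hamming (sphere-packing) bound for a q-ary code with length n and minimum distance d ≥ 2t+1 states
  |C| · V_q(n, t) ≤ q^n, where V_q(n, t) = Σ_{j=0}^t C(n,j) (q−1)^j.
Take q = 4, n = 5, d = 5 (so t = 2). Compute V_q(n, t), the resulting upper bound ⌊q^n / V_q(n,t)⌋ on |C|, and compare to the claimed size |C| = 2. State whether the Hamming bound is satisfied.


V_q(n, t) = 106, q^n = 1024, Hamming bound = 9, |C| = 2 ≤ bound (satisfied).

Step 1: Compute V_q(n, t) = Σ_{j=0}^2 C(n, j) (q−1)^j.
  j = 0: C(5,0)·(3)^0 = 1·1 = 1.
  j = 1: C(5,1)·(3)^1 = 5·3 = 15.
  j = 2: C(5,2)·(3)^2 = 10·9 = 90.
  V_q(n, t) = 1 + 15 + 90 = 106.
Step 2: q^n = 4^5 = 1024.
Step 3: Hamming bound ⌊q^n / V_q(n,t)⌋ = ⌊1024/106⌋ = 9.
Step 4: Compare |C| = 2 to 9: satisfied.
The claimed |C| lies below the Hamming bound.


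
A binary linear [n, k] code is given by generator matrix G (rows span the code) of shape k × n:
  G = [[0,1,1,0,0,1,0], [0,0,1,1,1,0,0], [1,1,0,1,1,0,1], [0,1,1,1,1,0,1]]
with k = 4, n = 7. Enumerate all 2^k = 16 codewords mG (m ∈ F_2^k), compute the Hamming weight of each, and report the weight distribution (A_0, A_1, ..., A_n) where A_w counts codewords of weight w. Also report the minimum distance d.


Weight distribution: A_0 = 1, A_2 = 2, A_3 = 6, A_4 = 3, A_5 = 2, A_6 = 2. Minimum distance d = 2.

Enumerate all 2^4 = 16 messages m ∈ F_2^4.
For each, compute codeword c = mG in F_2^7, then tally its weight.
  m = 0000 → c = 0000000, weight = 0.
  m = 1000 → c = 0110010, weight = 3.
  m = 0100 → c = 0011100, weight = 3.
  m = 1100 → c = 0101110, weight = 4.
  m = 0010 → c = 1101101, weight = 5.
  m = 1010 → c = 1011111, weight = 6.
  m = 0110 → c = 1110001, weight = 4.
  m = 1110 → c = 1000011, weight = 3.
  m = 0001 → c = 0111101, weight = 5.
  m = 1001 → c = 0001111, weight = 4.
  m = 0101 → c = 0100001, weight = 2.
  m = 1101 → c = 0010011, weight = 3.
  m = 0011 → c = 1010000, weight = 2.
  m = 1011 → c = 1100010, weight = 3.
  m = 0111 → c = 1001100, weight = 3.
  m = 1111 → c = 1111110, weight = 6.
Tally weights:
  weight 0: 1 codewords.
  weight 2: 2 codewords.
  weight 3: 6 codewords.
  weight 4: 3 codewords.
  weight 5: 2 codewords.
  weight 6: 2 codewords.
Minimum distance d = smallest w > 0 with A_w > 0 = 2.
Sanity: Σ A_w = 16 = 2^4 = 16 ✓.


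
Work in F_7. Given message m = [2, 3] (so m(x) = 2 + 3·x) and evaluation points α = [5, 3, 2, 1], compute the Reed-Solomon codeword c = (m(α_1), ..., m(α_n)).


c = [3, 4, 1, 5]

Message polynomial: m(x) = 2 + 3·x (mod 7).
For each evaluation point α_i, compute m(α_i) mod 7:
  α_1 = 5: Horner steps 3 → 3, so m(5) = 3.
  α_2 = 3: Horner steps 3 → 4, so m(3) = 4.
  α_3 = 2: Horner steps 3 → 1, so m(2) = 1.
  α_4 = 1: Horner steps 3 → 5, so m(1) = 5.
Codeword c = [3, 4, 1, 5] ∈ F_7^4.


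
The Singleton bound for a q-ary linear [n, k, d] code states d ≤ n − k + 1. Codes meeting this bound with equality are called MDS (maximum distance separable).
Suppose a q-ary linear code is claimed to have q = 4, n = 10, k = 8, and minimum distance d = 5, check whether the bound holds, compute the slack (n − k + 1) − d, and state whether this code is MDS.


Singleton RHS = n − k + 1 = 3, slack = -2, bound violated (no such code; not MDS).

Singleton bound: d ≤ n − k + 1.
Here n = 10, k = 8, so n − k + 1 = 3.
Given d = 5, check d ≤ 3: NO.
Slack = (n − k + 1) − d = -2.
The slack is negative: d = 5 exceeds n − k + 1 = 3 by 2, so the Singleton bound is violated and no linear [10, 8, 5]_4 code can exist. In particular it is not MDS (MDS requires d = n − k + 1 exactly).
Description: the claimed parameters are [10, 8, 5]_4; such a code would be impossible (violates the Singleton bound).


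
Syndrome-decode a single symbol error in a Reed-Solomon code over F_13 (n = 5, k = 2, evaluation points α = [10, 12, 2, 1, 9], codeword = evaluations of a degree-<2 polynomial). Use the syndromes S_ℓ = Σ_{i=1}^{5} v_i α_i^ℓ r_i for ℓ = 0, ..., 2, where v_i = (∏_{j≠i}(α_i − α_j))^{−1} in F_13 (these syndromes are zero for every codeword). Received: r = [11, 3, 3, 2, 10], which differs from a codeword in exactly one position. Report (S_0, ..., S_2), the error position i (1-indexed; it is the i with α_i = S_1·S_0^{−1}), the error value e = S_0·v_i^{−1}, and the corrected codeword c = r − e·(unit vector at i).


S = (12, 1, 12), error at position 2, error magnitude e = 3, c = [11, 0, 3, 2, 10].

Step 1: column multipliers v_i = (∏_{j≠i}(α_i − α_j))^{−1} mod 13.
  i = 1 (α = 10): (10−12)(10−2)(10−1)(10−9) = (−2)·8·9·1 = −144 ≡ 12, so v_1 = 12^{−1} = 12 (mod 13).
  i = 2 (α = 12): (12−10)(12−2)(12−1)(12−9) = 2·10·11·3 = 660 ≡ 10, so v_2 = 10^{−1} = 4 (mod 13).
  i = 3 (α = 2): (2−10)(2−12)(2−1)(2−9) = (−8)·(−10)·1·(−7) = −560 ≡ 12, so v_3 = 12^{−1} = 12 (mod 13).
  i = 4 (α = 1): (1−10)(1−12)(1−2)(1−9) = (−9)·(−11)·(−1)·(−8) = 792 ≡ 12, so v_4 = 12^{−1} = 12 (mod 13).
  i = 5 (α = 9): (9−10)(9−12)(9−2)(9−1) = (−1)·(−3)·7·8 = 168 ≡ 12, so v_5 = 12^{−1} = 12 (mod 13).
  v = [12, 4, 12, 12, 12].
Step 2: syndromes of r = [11, 3, 3, 2, 10] (all sums mod 13).
  S_0 = Σ v_i r_i = 12·11 + 4·3 + 12·3 + 12·2 + 12·10 = 324 ≡ 12.
  S_1 = Σ v_i α_i r_i = 12·10·11 + 4·12·3 + 12·2·3 + 12·1·2 + 12·9·10 = 2640 ≡ 1.
  α_i^2 mod 13 = [9, 1, 4, 1, 3].
  S_2 = Σ v_i α_i^2 r_i = 12·9·11 + 4·1·3 + 12·4·3 + 12·1·2 + 12·3·10 = 1728 ≡ 12.
  S = (12, 1, 12) ≠ 0, so r is not a codeword (an error is present).
Step 3: locate the error. For a single error e at position i, S_ℓ = v_i·e·α_i^ℓ, so α_err = S_1/S_0.
  S_0^{−1} = 12^{−1} = 12 (mod 13), so α_err = 1·12 = 12 ≡ 12 = α_2. Error position i = 2.
  Consistency check: S_2/S_1 = 12·1 = 12 ≡ 12 = α_err ✓ (single-error assumption holds).
Step 4: error magnitude e = S_0/v_2 = S_0·∏_{j≠2}(α_2 − α_j) = 12·10 = 120 ≡ 3 (mod 13).
Step 5: correct position 2: c_2 = r_2 − e = 3 − 3 ≡ 0 (mod 13). Hence c = [11, 0, 3, 2, 10].
  Check: interpolating c through the α_i gives m(x) = 1 + 1·x (degree < 2) with m(α_i) = c_i for every i, so c is indeed a codeword.


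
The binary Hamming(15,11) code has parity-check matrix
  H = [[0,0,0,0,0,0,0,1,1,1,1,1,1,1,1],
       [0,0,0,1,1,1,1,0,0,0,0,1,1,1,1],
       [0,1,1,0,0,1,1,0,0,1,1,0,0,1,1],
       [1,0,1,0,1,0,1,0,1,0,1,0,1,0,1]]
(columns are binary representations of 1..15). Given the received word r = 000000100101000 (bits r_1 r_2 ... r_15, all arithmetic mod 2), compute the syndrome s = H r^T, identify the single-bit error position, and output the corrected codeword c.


s = (0, 0, 0, 1)^T, error position = 1, corrected codeword c = 100000100101000

Compute s = H r^T mod 2 one row at a time:
  s_1 = 0 + 0 + 1 + 0 + 1 + 0 + 0 + 0 = 2 ≡ 0 (mod 2).
  s_2 = 0 + 0 + 0 + 1 + 1 + 0 + 0 + 0 = 2 ≡ 0 (mod 2).
  s_3 = 0 + 0 + 0 + 1 + 1 + 0 + 0 + 0 = 2 ≡ 0 (mod 2).
  s_4 = 0 + 0 + 0 + 1 + 0 + 0 + 0 + 0 = 1 ≡ 1 (mod 2).
s = (0, 0, 0, 1)^T — this equals column 1 of H (binary 0001), so error is at position 1.
Correct: flip bit 1 of r = 000000100101000 to get c = 100000100101000.


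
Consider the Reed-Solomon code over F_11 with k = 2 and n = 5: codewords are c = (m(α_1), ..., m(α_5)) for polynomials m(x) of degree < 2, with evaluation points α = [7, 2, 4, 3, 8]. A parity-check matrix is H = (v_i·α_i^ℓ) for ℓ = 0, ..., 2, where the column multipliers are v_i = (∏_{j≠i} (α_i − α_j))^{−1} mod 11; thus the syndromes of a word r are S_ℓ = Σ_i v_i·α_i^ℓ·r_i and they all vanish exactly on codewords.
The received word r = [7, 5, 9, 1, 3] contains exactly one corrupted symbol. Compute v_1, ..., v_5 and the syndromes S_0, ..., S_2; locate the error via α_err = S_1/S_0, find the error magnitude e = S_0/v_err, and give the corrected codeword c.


S = (6, 2, 8), error at position 3, error magnitude e = 1, c = [7, 5, 8, 1, 3].

Step 1: column multipliers v_i = (∏_{j≠i}(α_i − α_j))^{−1} mod 11.
  i = 1 (α = 7): (7−2)(7−4)(7−3)(7−8) = 5·3·4·(−1) = −60 ≡ 6, so v_1 = 6^{−1} = 2 (mod 11).
  i = 2 (α = 2): (2−7)(2−4)(2−3)(2−8) = (−5)·(−2)·(−1)·(−6) = 60 ≡ 5, so v_2 = 5^{−1} = 9 (mod 11).
  i = 3 (α = 4): (4−7)(4−2)(4−3)(4−8) = (−3)·2·1·(−4) = 24 ≡ 2, so v_3 = 2^{−1} = 6 (mod 11).
  i = 4 (α = 3): (3−7)(3−2)(3−4)(3−8) = (−4)·1·(−1)·(−5) = −20 ≡ 2, so v_4 = 2^{−1} = 6 (mod 11).
  i = 5 (α = 8): (8−7)(8−2)(8−4)(8−3) = 1·6·4·5 = 120 ≡ 10, so v_5 = 10^{−1} = 10 (mod 11).
  v = [2, 9, 6, 6, 10].
Step 2: syndromes of r = [7, 5, 9, 1, 3] (all sums mod 11).
  S_0 = Σ v_i r_i = 2·7 + 9·5 + 6·9 + 6·1 + 10·3 = 149 ≡ 6.
  S_1 = Σ v_i α_i r_i = 2·7·7 + 9·2·5 + 6·4·9 + 6·3·1 + 10·8·3 = 662 ≡ 2.
  α_i^2 mod 11 = [5, 4, 5, 9, 9].
  S_2 = Σ v_i α_i^2 r_i = 2·5·7 + 9·4·5 + 6·5·9 + 6·9·1 + 10·9·3 = 844 ≡ 8.
  S = (6, 2, 8) ≠ 0, so r is not a codeword (an error is present).
Step 3: locate the error. For a single error e at position i, S_ℓ = v_i·e·α_i^ℓ, so α_err = S_1/S_0.
  S_0^{−1} = 6^{−1} = 2 (mod 11), so α_err = 2·2 = 4 ≡ 4 = α_3. Error position i = 3.
  Consistency check: S_2/S_1 = 8·6 = 48 ≡ 4 = α_err ✓ (single-error assumption holds).
Step 4: error magnitude e = S_0/v_3 = S_0·∏_{j≠3}(α_3 − α_j) = 6·2 = 12 ≡ 1 (mod 11).
Step 5: correct position 3: c_3 = r_3 − e = 9 − 1 ≡ 8 (mod 11). Hence c = [7, 5, 8, 1, 3].
  Check: interpolating c through the α_i gives m(x) = 2 + 7·x (degree < 2) with m(α_i) = c_i for every i, so c is indeed a codeword.


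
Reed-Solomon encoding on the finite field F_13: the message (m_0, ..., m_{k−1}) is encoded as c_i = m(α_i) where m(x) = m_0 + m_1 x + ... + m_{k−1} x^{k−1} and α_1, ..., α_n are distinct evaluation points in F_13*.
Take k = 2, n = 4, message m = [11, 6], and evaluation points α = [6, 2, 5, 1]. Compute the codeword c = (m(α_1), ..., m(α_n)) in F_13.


c = [8, 10, 2, 4]

Message polynomial: m(x) = 11 + 6·x (mod 13).
For each evaluation point α_i, compute m(α_i) mod 13:
  α_1 = 6: Horner steps 6 → 8, so m(6) = 8.
  α_2 = 2: Horner steps 6 → 10, so m(2) = 10.
  α_3 = 5: Horner steps 6 → 2, so m(5) = 2.
  α_4 = 1: Horner steps 6 → 4, so m(1) = 4.
Codeword c = [8, 10, 2, 4] ∈ F_13^4.


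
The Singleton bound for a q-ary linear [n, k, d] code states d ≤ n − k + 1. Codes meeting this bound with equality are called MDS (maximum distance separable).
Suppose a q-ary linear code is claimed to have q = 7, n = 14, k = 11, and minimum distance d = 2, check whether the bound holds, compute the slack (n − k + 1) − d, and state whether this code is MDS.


Singleton RHS = n − k + 1 = 4, slack = 2, bound satisfied, not MDS.

Singleton bound: d ≤ n − k + 1.
Here n = 14, k = 11, so n − k + 1 = 4.
Given d = 2, check d ≤ 4: YES.
Slack = (n − k + 1) − d = 2.
The code is NOT MDS (slack = 2 > 0).
Description: the claimed parameters are [14, 11, 2]_7; such a code would be non-MDS.


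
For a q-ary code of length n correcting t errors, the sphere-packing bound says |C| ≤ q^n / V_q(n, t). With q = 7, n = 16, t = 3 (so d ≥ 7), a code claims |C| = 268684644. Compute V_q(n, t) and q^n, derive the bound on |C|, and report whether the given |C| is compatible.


V_q(n, t) = 125377, q^n = 33232930569601, Hamming bound = 265064011, |C| = 268684644 > bound (violated).

Step 1: Compute V_q(n, t) = Σ_{j=0}^3 C(n, j) (q−1)^j.
  j = 0: C(16,0)·(6)^0 = 1·1 = 1.
  j = 1: C(16,1)·(6)^1 = 16·6 = 96.
  j = 2: C(16,2)·(6)^2 = 120·36 = 4320.
  j = 3: C(16,3)·(6)^3 = 560·216 = 120960.
  V_q(n, t) = 1 + 96 + 4320 + 120960 = 125377.
Step 2: q^n = 7^16 = 33232930569601.
Step 3: Hamming bound ⌊q^n / V_q(n,t)⌋ = ⌊33232930569601/125377⌋ = 265064011.
Step 4: Compare |C| = 268684644 to 265064011: violated.
The claimed |C| lies above the Hamming bound, so no 7-ary code of length 16 with d ≥ 7 can have 268684644 codewords.


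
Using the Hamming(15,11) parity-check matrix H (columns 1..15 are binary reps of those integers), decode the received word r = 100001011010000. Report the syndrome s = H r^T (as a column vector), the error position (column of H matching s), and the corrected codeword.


s = (1, 1, 0, 1)^T, error position = 13, corrected codeword c = 100001011010100

Compute s = H r^T mod 2 one row at a time:
  s_1 = 1 + 1 + 0 + 1 + 0 + 0 + 0 + 0 = 3 ≡ 1 (mod 2).
  s_2 = 0 + 0 + 1 + 0 + 0 + 0 + 0 + 0 = 1 ≡ 1 (mod 2).
  s_3 = 0 + 0 + 1 + 0 + 0 + 1 + 0 + 0 = 2 ≡ 0 (mod 2).
  s_4 = 1 + 0 + 0 + 0 + 1 + 1 + 0 + 0 = 3 ≡ 1 (mod 2).
s = (1, 1, 0, 1)^T — this equals column 13 of H (binary 1101), so error is at position 13.
Correct: flip bit 13 of r = 100001011010000 to get c = 100001011010100.


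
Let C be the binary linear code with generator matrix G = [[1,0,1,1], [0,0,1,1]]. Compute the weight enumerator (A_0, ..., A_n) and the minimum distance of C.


Weight distribution: A_0 = 1, A_1 = 1, A_2 = 1, A_3 = 1. Minimum distance d = 1.

Enumerate all 2^2 = 4 messages m ∈ F_2^2.
For each, compute codeword c = mG in F_2^4, then tally its weight.
  m = 00 → c = 0000, weight = 0.
  m = 10 → c = 1011, weight = 3.
  m = 01 → c = 0011, weight = 2.
  m = 11 → c = 1000, weight = 1.
Tally weights:
  weight 0: 1 codewords.
  weight 1: 1 codewords.
  weight 2: 1 codewords.
  weight 3: 1 codewords.
Minimum distance d = smallest w > 0 with A_w > 0 = 1.
Sanity: Σ A_w = 4 = 2^2 = 4 ✓.


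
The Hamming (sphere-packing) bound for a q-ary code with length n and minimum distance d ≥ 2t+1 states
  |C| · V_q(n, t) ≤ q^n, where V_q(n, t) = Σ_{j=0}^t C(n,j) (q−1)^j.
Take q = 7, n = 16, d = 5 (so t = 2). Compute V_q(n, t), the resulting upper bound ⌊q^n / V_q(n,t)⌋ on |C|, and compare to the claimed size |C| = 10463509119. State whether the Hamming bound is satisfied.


V_q(n, t) = 4417, q^n = 33232930569601, Hamming bound = 7523869270, |C| = 10463509119 > bound (violated).

Step 1: Compute V_q(n, t) = Σ_{j=0}^2 C(n, j) (q−1)^j.
  j = 0: C(16,0)·(6)^0 = 1·1 = 1.
  j = 1: C(16,1)·(6)^1 = 16·6 = 96.
  j = 2: C(16,2)·(6)^2 = 120·36 = 4320.
  V_q(n, t) = 1 + 96 + 4320 = 4417.
Step 2: q^n = 7^16 = 33232930569601.
Step 3: Hamming bound ⌊q^n / V_q(n,t)⌋ = ⌊33232930569601/4417⌋ = 7523869270.
Step 4: Compare |C| = 10463509119 to 7523869270: violated.
The claimed |C| lies above the Hamming bound, so no 7-ary code of length 16 with d ≥ 5 can have 10463509119 codewords.


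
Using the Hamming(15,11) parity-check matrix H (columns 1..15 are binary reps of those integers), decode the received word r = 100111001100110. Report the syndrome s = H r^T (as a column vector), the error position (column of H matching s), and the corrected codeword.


s = (0, 1, 1, 0)^T, error position = 6, corrected codeword c = 100110001100110

Compute s = H r^T mod 2 one row at a time:
  s_1 = 0 + 1 + 1 + 0 + 0 + 1 + 1 + 0 = 4 ≡ 0 (mod 2).
  s_2 = 1 + 1 + 1 + 0 + 0 + 1 + 1 + 0 = 5 ≡ 1 (mod 2).
  s_3 = 0 + 0 + 1 + 0 + 1 + 0 + 1 + 0 = 3 ≡ 1 (mod 2).
  s_4 = 1 + 0 + 1 + 0 + 1 + 0 + 1 + 0 = 4 ≡ 0 (mod 2).
s = (0, 1, 1, 0)^T — this equals column 6 of H (binary 0110), so error is at position 6.
Correct: flip bit 6 of r = 100111001100110 to get c = 100110001100110.


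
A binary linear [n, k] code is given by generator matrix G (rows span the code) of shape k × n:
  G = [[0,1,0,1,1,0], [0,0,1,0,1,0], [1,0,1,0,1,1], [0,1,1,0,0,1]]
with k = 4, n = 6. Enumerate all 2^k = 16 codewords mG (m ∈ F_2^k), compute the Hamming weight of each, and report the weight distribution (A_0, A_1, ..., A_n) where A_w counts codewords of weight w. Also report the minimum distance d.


Weight distribution: A_0 = 1, A_2 = 4, A_3 = 6, A_4 = 3, A_5 = 2. Minimum distance d = 2.

Enumerate all 2^4 = 16 messages m ∈ F_2^4.
For each, compute codeword c = mG in F_2^6, then tally its weight.
  m = 0000 → c = 000000, weight = 0.
  m = 1000 → c = 010110, weight = 3.
  m = 0100 → c = 001010, weight = 2.
  m = 1100 → c = 011100, weight = 3.
  m = 0010 → c = 101011, weight = 4.
  m = 1010 → c = 111101, weight = 5.
  m = 0110 → c = 100001, weight = 2.
  m = 1110 → c = 110111, weight = 5.
  m = 0001 → c = 011001, weight = 3.
  m = 1001 → c = 001111, weight = 4.
  m = 0101 → c = 010011, weight = 3.
  m = 1101 → c = 000101, weight = 2.
  m = 0011 → c = 110010, weight = 3.
  m = 1011 → c = 100100, weight = 2.
  m = 0111 → c = 111000, weight = 3.
  m = 1111 → c = 101110, weight = 4.
Tally weights:
  weight 0: 1 codewords.
  weight 2: 4 codewords.
  weight 3: 6 codewords.
  weight 4: 3 codewords.
  weight 5: 2 codewords.
Minimum distance d = smallest w > 0 with A_w > 0 = 2.
Sanity: Σ A_w = 16 = 2^4 = 16 ✓.


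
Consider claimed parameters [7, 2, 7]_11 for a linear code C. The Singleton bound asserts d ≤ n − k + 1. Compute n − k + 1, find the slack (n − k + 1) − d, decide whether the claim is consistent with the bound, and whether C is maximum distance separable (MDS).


Singleton RHS = n − k + 1 = 6, slack = -1, bound violated (no such code; not MDS).

Singleton bound: d ≤ n − k + 1.
Here n = 7, k = 2, so n − k + 1 = 6.
Given d = 7, check d ≤ 6: NO.
Slack = (n − k + 1) − d = -1.
The slack is negative: d = 7 exceeds n − k + 1 = 6 by 1, so the Singleton bound is violated and no linear [7, 2, 7]_11 code can exist. In particular it is not MDS (MDS requires d = n − k + 1 exactly).
Description: the claimed parameters are [7, 2, 7]_11; such a code would be impossible (violates the Singleton bound).


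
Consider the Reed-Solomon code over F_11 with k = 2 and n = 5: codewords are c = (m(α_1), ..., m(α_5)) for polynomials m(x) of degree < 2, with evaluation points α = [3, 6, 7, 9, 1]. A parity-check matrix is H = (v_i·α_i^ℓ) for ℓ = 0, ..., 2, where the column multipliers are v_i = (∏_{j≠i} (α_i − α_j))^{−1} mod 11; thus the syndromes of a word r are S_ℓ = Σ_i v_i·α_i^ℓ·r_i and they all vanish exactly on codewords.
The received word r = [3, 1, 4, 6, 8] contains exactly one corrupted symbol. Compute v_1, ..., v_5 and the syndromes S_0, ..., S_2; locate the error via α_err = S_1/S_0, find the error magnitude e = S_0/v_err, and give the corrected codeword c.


S = (9, 4, 3), error at position 4, error magnitude e = 7, c = [3, 1, 4, 10, 8].

Step 1: column multipliers v_i = (∏_{j≠i}(α_i − α_j))^{−1} mod 11.
  i = 1 (α = 3): (3−6)(3−7)(3−9)(3−1) = (−3)·(−4)·(−6)·2 = −144 ≡ 10, so v_1 = 10^{−1} = 10 (mod 11).
  i = 2 (α = 6): (6−3)(6−7)(6−9)(6−1) = 3·(−1)·(−3)·5 = 45 ≡ 1, so v_2 = 1^{−1} = 1 (mod 11).
  i = 3 (α = 7): (7−3)(7−6)(7−9)(7−1) = 4·1·(−2)·6 = −48 ≡ 7, so v_3 = 7^{−1} = 8 (mod 11).
  i = 4 (α = 9): (9−3)(9−6)(9−7)(9−1) = 6·3·2·8 = 288 ≡ 2, so v_4 = 2^{−1} = 6 (mod 11).
  i = 5 (α = 1): (1−3)(1−6)(1−7)(1−9) = (−2)·(−5)·(−6)·(−8) = 480 ≡ 7, so v_5 = 7^{−1} = 8 (mod 11).
  v = [10, 1, 8, 6, 8].
Step 2: syndromes of r = [3, 1, 4, 6, 8] (all sums mod 11).
  S_0 = Σ v_i r_i = 10·3 + 1·1 + 8·4 + 6·6 + 8·8 = 163 ≡ 9.
  S_1 = Σ v_i α_i r_i = 10·3·3 + 1·6·1 + 8·7·4 + 6·9·6 + 8·1·8 = 708 ≡ 4.
  α_i^2 mod 11 = [9, 3, 5, 4, 1].
  S_2 = Σ v_i α_i^2 r_i = 10·9·3 + 1·3·1 + 8·5·4 + 6·4·6 + 8·1·8 = 641 ≡ 3.
  S = (9, 4, 3) ≠ 0, so r is not a codeword (an error is present).
Step 3: locate the error. For a single error e at position i, S_ℓ = v_i·e·α_i^ℓ, so α_err = S_1/S_0.
  S_0^{−1} = 9^{−1} = 5 (mod 11), so α_err = 4·5 = 20 ≡ 9 = α_4. Error position i = 4.
  Consistency check: S_2/S_1 = 3·3 = 9 ≡ 9 = α_err ✓ (single-error assumption holds).
Step 4: error magnitude e = S_0/v_4 = S_0·∏_{j≠4}(α_4 − α_j) = 9·2 = 18 ≡ 7 (mod 11).
Step 5: correct position 4: c_4 = r_4 − e = 6 − 7 ≡ 10 (mod 11). Hence c = [3, 1, 4, 10, 8].
  Check: interpolating c through the α_i gives m(x) = 5 + 3·x (degree < 2) with m(α_i) = c_i for every i, so c is indeed a codeword.


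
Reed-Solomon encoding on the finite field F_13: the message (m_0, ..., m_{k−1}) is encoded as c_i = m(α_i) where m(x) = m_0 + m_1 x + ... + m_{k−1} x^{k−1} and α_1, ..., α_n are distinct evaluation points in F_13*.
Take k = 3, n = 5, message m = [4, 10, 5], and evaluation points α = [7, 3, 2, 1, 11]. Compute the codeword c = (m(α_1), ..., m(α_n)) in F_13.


c = [7, 1, 5, 6, 4]

Message polynomial: m(x) = 4 + 10·x + 5·x^2 (mod 13).
For each evaluation point α_i, compute m(α_i) mod 13:
  α_1 = 7: Horner steps 5 → 6 → 7, so m(7) = 7.
  α_2 = 3: Horner steps 5 → 12 → 1, so m(3) = 1.
  α_3 = 2: Horner steps 5 → 7 → 5, so m(2) = 5.
  α_4 = 1: Horner steps 5 → 2 → 6, so m(1) = 6.
  α_5 = 11: Horner steps 5 → 0 → 4, so m(11) = 4.
Codeword c = [7, 1, 5, 6, 4] ∈ F_13^5.


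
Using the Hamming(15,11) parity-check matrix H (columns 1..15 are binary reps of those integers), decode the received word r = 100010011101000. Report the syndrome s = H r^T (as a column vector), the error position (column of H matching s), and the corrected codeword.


s = (0, 0, 1, 1)^T, error position = 3, corrected codeword c = 101010011101000

Compute s = H r^T mod 2 one row at a time:
  s_1 = 1 + 1 + 1 + 0 + 1 + 0 + 0 + 0 = 4 ≡ 0 (mod 2).
  s_2 = 0 + 1 + 0 + 0 + 1 + 0 + 0 + 0 = 2 ≡ 0 (mod 2).
  s_3 = 0 + 0 + 0 + 0 + 1 + 0 + 0 + 0 = 1 ≡ 1 (mod 2).
  s_4 = 1 + 0 + 1 + 0 + 1 + 0 + 0 + 0 = 3 ≡ 1 (mod 2).
s = (0, 0, 1, 1)^T — this equals column 3 of H (binary 0011), so error is at position 3.
Correct: flip bit 3 of r = 100010011101000 to get c = 101010011101000.


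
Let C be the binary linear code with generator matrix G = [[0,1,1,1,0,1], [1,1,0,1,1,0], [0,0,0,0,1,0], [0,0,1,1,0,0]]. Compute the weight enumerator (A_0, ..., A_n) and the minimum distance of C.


Weight distribution: A_0 = 1, A_1 = 1, A_2 = 2, A_3 = 6, A_4 = 5, A_5 = 1. Minimum distance d = 1.

Enumerate all 2^4 = 16 messages m ∈ F_2^4.
For each, compute codeword c = mG in F_2^6, then tally its weight.
  m = 0000 → c = 000000, weight = 0.
  m = 1000 → c = 011101, weight = 4.
  m = 0100 → c = 110110, weight = 4.
  m = 1100 → c = 101011, weight = 4.
  m = 0010 → c = 000010, weight = 1.
  m = 1010 → c = 011111, weight = 5.
  m = 0110 → c = 110100, weight = 3.
  m = 1110 → c = 101001, weight = 3.
  m = 0001 → c = 001100, weight = 2.
  m = 1001 → c = 010001, weight = 2.
  m = 0101 → c = 111010, weight = 4.
  m = 1101 → c = 100111, weight = 4.
  m = 0011 → c = 001110, weight = 3.
  m = 1011 → c = 010011, weight = 3.
  m = 0111 → c = 111000, weight = 3.
  m = 1111 → c = 100101, weight = 3.
Tally weights:
  weight 0: 1 codewords.
  weight 1: 1 codewords.
  weight 2: 2 codewords.
  weight 3: 6 codewords.
  weight 4: 5 codewords.
  weight 5: 1 codewords.
Minimum distance d = smallest w > 0 with A_w > 0 = 1.
Sanity: Σ A_w = 16 = 2^4 = 16 ✓.


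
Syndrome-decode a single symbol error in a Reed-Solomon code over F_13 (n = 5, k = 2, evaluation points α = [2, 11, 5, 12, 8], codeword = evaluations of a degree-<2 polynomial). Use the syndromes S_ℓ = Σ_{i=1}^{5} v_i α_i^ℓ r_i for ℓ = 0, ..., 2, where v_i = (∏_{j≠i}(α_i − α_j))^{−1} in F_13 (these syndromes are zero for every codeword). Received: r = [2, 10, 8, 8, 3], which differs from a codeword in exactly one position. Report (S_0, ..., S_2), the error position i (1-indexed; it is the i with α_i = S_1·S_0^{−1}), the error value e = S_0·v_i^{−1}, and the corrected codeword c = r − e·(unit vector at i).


S = (1, 5, 12), error at position 3, error magnitude e = 12, c = [2, 10, 9, 8, 3].

Step 1: column multipliers v_i = (∏_{j≠i}(α_i − α_j))^{−1} mod 13.
  i = 1 (α = 2): (2−11)(2−5)(2−12)(2−8) = (−9)·(−3)·(−10)·(−6) = 1620 ≡ 8, so v_1 = 8^{−1} = 5 (mod 13).
  i = 2 (α = 11): (11−2)(11−5)(11−12)(11−8) = 9·6·(−1)·3 = −162 ≡ 7, so v_2 = 7^{−1} = 2 (mod 13).
  i = 3 (α = 5): (5−2)(5−11)(5−12)(5−8) = 3·(−6)·(−7)·(−3) = −378 ≡ 12, so v_3 = 12^{−1} = 12 (mod 13).
  i = 4 (α = 12): (12−2)(12−11)(12−5)(12−8) = 10·1·7·4 = 280 ≡ 7, so v_4 = 7^{−1} = 2 (mod 13).
  i = 5 (α = 8): (8−2)(8−11)(8−5)(8−12) = 6·(−3)·3·(−4) = 216 ≡ 8, so v_5 = 8^{−1} = 5 (mod 13).
  v = [5, 2, 12, 2, 5].
Step 2: syndromes of r = [2, 10, 8, 8, 3] (all sums mod 13).
  S_0 = Σ v_i r_i = 5·2 + 2·10 + 12·8 + 2·8 + 5·3 = 157 ≡ 1.
  S_1 = Σ v_i α_i r_i = 5·2·2 + 2·11·10 + 12·5·8 + 2·12·8 + 5·8·3 = 1032 ≡ 5.
  α_i^2 mod 13 = [4, 4, 12, 1, 12].
  S_2 = Σ v_i α_i^2 r_i = 5·4·2 + 2·4·10 + 12·12·8 + 2·1·8 + 5·12·3 = 1468 ≡ 12.
  S = (1, 5, 12) ≠ 0, so r is not a codeword (an error is present).
Step 3: locate the error. For a single error e at position i, S_ℓ = v_i·e·α_i^ℓ, so α_err = S_1/S_0.
  S_0^{−1} = 1^{−1} = 1 (mod 13), so α_err = 5·1 = 5 ≡ 5 = α_3. Error position i = 3.
  Consistency check: S_2/S_1 = 12·8 = 96 ≡ 5 = α_err ✓ (single-error assumption holds).
Step 4: error magnitude e = S_0/v_3 = S_0·∏_{j≠3}(α_3 − α_j) = 1·12 = 12 ≡ 12 (mod 13).
Step 5: correct position 3: c_3 = r_3 − e = 8 − 12 ≡ 9 (mod 13). Hence c = [2, 10, 9, 8, 3].
  Check: interpolating c through the α_i gives m(x) = 6 + 11·x (degree < 2) with m(α_i) = c_i for every i, so c is indeed a codeword.


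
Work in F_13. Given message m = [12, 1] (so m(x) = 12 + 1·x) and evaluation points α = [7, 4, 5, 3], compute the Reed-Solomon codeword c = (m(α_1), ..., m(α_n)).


c = [6, 3, 4, 2]

Message polynomial: m(x) = 12 + 1·x (mod 13).
For each evaluation point α_i, compute m(α_i) mod 13:
  α_1 = 7: Horner steps 1 → 6, so m(7) = 6.
  α_2 = 4: Horner steps 1 → 3, so m(4) = 3.
  α_3 = 5: Horner steps 1 → 4, so m(5) = 4.
  α_4 = 3: Horner steps 1 → 2, so m(3) = 2.
Codeword c = [6, 3, 4, 2] ∈ F_13^4.


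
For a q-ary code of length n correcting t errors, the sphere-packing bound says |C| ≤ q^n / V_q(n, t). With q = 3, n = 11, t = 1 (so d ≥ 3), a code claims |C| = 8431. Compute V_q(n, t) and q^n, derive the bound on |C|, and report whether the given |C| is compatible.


V_q(n, t) = 23, q^n = 177147, Hamming bound = 7702, |C| = 8431 > bound (violated).

Step 1: Compute V_q(n, t) = Σ_{j=0}^1 C(n, j) (q−1)^j.
  j = 0: C(11,0)·(2)^0 = 1·1 = 1.
  j = 1: C(11,1)·(2)^1 = 11·2 = 22.
  V_q(n, t) = 1 + 22 = 23.
Step 2: q^n = 3^11 = 177147.
Step 3: Hamming bound ⌊q^n / V_q(n,t)⌋ = ⌊177147/23⌋ = 7702.
Step 4: Compare |C| = 8431 to 7702: violated.
The claimed |C| lies above the Hamming bound, so no 3-ary code of length 11 with d ≥ 3 can have 8431 codewords.


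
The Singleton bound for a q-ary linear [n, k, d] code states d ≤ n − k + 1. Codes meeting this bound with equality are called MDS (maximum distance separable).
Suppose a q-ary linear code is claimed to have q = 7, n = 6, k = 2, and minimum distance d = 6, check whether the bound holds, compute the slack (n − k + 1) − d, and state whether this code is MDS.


Singleton RHS = n − k + 1 = 5, slack = -1, bound violated (no such code; not MDS).

Singleton bound: d ≤ n − k + 1.
Here n = 6, k = 2, so n − k + 1 = 5.
Given d = 6, check d ≤ 5: NO.
Slack = (n − k + 1) − d = -1.
The slack is negative: d = 6 exceeds n − k + 1 = 5 by 1, so the Singleton bound is violated and no linear [6, 2, 6]_7 code can exist. In particular it is not MDS (MDS requires d = n − k + 1 exactly).
Description: the claimed parameters are [6, 2, 6]_7; such a code would be impossible (violates the Singleton bound).
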